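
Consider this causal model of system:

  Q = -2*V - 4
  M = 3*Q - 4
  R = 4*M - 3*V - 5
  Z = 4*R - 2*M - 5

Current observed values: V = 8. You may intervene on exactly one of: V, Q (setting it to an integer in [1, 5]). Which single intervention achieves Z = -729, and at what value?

Intervening on V: with other inputs at their observed values, Z = -96*V - 249. Solving for -729 gives V = 5, within [1, 5].
Intervening on Q: Z = 42*Q - 177. Reaching -729 requires Q = -92/7, not an integer.

set V = 5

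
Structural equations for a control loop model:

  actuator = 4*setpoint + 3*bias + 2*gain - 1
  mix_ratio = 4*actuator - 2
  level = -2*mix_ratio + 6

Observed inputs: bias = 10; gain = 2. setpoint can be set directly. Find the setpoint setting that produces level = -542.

setpoint = 9

Substituting into the actuator equation gives actuator = 4*setpoint + 33.
This gives mix_ratio = 16*setpoint + 130.
This gives level = -32*setpoint - 254.
Solve -32*setpoint - 254 = -542: setpoint = (-542 + 254) / -32 = 9.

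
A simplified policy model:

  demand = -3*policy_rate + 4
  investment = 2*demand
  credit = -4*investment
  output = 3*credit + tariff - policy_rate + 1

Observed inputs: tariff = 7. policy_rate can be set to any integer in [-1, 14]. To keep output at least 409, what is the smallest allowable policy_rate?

Substituting into the investment equation gives investment = -6*policy_rate + 8.
This gives credit = 24*policy_rate - 32.
Substituting into the output equation gives output = 71*policy_rate - 88.
Require 71*policy_rate - 88 ≥ 409, so policy_rate ≥ 7.
The smallest integer in [-1, 14] satisfying this is 7.

policy_rate = 7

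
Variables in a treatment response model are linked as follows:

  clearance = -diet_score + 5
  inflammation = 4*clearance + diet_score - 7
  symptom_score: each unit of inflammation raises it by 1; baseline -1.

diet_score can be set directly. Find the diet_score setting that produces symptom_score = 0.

Substituting into the inflammation equation gives inflammation = -3*diet_score + 13.
So symptom_score = -3*diet_score + 12.
Solve -3*diet_score + 12 = 0: diet_score = (0 - 12) / -3 = 4.

diet_score = 4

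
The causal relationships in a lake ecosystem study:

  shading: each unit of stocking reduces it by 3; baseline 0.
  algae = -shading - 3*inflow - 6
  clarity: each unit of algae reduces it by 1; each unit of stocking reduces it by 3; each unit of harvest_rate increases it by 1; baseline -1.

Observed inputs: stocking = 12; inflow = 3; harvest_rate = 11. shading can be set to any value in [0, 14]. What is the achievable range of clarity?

-11 to 3

Intervening on shading fixes its value directly, overriding its dependence on stocking.
Substituting into the algae equation gives algae = -shading - 15.
This gives clarity = shading - 11.
Linear in shading, so extremes are at the endpoints: shading = 0 gives clarity = -11; shading = 14 gives clarity = 3.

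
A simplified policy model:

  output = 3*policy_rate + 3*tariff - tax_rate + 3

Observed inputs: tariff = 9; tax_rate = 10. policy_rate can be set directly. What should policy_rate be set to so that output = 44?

policy_rate = 8

Substituting into the output equation gives output = 3*policy_rate + 20.
Solve 3*policy_rate + 20 = 44: policy_rate = (44 - 20) / 3 = 8.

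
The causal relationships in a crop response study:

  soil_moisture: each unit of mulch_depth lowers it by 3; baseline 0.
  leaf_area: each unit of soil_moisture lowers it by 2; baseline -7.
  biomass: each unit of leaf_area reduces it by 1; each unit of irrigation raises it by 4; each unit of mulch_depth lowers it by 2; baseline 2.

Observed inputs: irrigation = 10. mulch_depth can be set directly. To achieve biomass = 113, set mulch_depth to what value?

mulch_depth = -8

Substituting into the leaf_area equation gives leaf_area = 6*mulch_depth - 7.
biomass becomes -8*mulch_depth + 49.
Solve -8*mulch_depth + 49 = 113: mulch_depth = (113 - 49) / -8 = -8.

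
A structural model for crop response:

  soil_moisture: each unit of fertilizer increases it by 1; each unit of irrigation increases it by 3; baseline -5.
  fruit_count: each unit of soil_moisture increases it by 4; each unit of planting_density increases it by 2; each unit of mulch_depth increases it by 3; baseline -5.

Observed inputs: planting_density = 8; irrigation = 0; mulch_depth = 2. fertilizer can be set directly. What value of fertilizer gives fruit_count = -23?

fertilizer = -5

Substituting into the soil_moisture equation gives soil_moisture = fertilizer - 5.
Substituting into the fruit_count equation gives fruit_count = 4*fertilizer - 3.
Solve 4*fertilizer - 3 = -23: fertilizer = (-23 + 3) / 4 = -5.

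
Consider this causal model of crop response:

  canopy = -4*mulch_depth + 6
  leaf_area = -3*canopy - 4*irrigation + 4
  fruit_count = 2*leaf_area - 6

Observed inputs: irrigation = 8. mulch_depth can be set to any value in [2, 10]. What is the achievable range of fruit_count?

-50 to 142

Substituting into the leaf_area equation gives leaf_area = 12*mulch_depth - 46.
fruit_count becomes 24*mulch_depth - 98.
Linear in mulch_depth, so extremes are at the endpoints: mulch_depth = 2 gives fruit_count = -50; mulch_depth = 10 gives fruit_count = 142.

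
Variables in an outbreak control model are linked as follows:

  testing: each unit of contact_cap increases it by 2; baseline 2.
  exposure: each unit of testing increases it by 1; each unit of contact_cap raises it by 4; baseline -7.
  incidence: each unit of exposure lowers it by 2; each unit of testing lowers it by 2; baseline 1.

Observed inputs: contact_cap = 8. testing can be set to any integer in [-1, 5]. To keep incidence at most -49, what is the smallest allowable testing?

testing = 0

Intervening on testing fixes its value directly, overriding its dependence on contact_cap.
Substituting into the exposure equation gives exposure = testing + 25.
incidence becomes -4*testing - 49.
Require -4*testing - 49 ≤ -49, so testing ≥ 0.
The smallest integer in [-1, 5] satisfying this is 0.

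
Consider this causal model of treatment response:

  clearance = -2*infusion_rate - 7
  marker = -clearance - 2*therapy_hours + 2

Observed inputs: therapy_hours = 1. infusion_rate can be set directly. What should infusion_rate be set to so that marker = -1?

Substituting into the marker equation gives marker = 2*infusion_rate + 7.
Solve 2*infusion_rate + 7 = -1: infusion_rate = (-1 - 7) / 2 = -4.

infusion_rate = -4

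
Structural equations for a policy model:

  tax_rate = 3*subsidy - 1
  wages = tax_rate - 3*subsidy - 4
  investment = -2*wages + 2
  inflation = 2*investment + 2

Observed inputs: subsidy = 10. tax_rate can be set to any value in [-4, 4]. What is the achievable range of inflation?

126 to 158

Intervening on tax_rate fixes its value directly, overriding its dependence on subsidy.
Substituting into the wages equation gives wages = tax_rate - 34.
Substituting into the investment equation gives investment = -2*tax_rate + 70.
inflation becomes -4*tax_rate + 142.
Linear in tax_rate, so extremes are at the endpoints: tax_rate = -4 gives inflation = 158; tax_rate = 4 gives inflation = 126.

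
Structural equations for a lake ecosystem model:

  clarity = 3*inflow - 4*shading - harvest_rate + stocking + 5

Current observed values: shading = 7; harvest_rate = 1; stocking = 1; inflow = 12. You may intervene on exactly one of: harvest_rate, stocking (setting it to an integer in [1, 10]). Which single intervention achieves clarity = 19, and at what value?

set stocking = 7

Intervening on harvest_rate: clarity = -harvest_rate + 14. Reaching 19 requires harvest_rate = -5, outside [1, 10].
Intervening on stocking: with other inputs at their observed values, clarity = stocking + 12. Solving for 19 gives stocking = 7, within [1, 10].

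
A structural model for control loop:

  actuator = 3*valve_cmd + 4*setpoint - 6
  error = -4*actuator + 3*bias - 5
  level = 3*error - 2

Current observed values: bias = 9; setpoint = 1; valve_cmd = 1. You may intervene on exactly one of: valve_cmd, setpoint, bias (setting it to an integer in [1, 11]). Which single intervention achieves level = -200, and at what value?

Intervening on valve_cmd: with other inputs at their observed values, level = -36*valve_cmd + 88. Solving for -200 gives valve_cmd = 8, within [1, 11].
Intervening on setpoint: level = -48*setpoint + 100. Reaching -200 requires setpoint = 25/4, not an integer.
Intervening on bias: level = 9*bias - 29. Reaching -200 requires bias = -19, outside [1, 11].

set valve_cmd = 8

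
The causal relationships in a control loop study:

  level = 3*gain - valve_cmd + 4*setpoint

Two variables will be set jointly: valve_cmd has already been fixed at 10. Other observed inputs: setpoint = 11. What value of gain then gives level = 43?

With valve_cmd held at 10:
Substituting into the level equation gives level = 3*gain + 34.
Solve 3*gain + 34 = 43: gain = (43 - 34) / 3 = 3.

gain = 3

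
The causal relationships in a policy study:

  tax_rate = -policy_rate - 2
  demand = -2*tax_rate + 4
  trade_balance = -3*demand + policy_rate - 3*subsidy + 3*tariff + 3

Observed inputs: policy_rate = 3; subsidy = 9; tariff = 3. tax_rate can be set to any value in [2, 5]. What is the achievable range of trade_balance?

-12 to 6

Intervening on tax_rate fixes its value directly, overriding its dependence on policy_rate.
Substituting into the trade_balance equation gives trade_balance = 6*tax_rate - 24.
Linear in tax_rate, so extremes are at the endpoints: tax_rate = 2 gives trade_balance = -12; tax_rate = 5 gives trade_balance = 6.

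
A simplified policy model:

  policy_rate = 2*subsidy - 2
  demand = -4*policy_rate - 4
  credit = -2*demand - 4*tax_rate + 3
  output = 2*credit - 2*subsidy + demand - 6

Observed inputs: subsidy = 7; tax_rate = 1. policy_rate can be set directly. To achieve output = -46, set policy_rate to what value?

Intervening on policy_rate fixes its value directly, overriding its dependence on subsidy.
Substituting into the credit equation gives credit = 8*policy_rate + 7.
So output = 12*policy_rate - 10.
Solve 12*policy_rate - 10 = -46: policy_rate = (-46 + 10) / 12 = -3.

policy_rate = -3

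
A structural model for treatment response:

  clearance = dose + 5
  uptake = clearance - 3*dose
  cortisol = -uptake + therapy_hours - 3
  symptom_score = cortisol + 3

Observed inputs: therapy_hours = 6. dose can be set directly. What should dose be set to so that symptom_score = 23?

dose = 11

Substituting into the uptake equation gives uptake = -2*dose + 5.
Substituting into the cortisol equation gives cortisol = 2*dose - 2.
Substituting into the symptom_score equation gives symptom_score = 2*dose + 1.
Solve 2*dose + 1 = 23: dose = (23 - 1) / 2 = 11.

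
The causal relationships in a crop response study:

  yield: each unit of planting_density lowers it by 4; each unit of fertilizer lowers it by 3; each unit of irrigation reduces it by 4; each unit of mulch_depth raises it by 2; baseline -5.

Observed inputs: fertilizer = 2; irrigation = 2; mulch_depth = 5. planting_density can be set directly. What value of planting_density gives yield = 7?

Substituting into the yield equation gives yield = -4*planting_density - 9.
Solve -4*planting_density - 9 = 7: planting_density = (7 + 9) / -4 = -4.

planting_density = -4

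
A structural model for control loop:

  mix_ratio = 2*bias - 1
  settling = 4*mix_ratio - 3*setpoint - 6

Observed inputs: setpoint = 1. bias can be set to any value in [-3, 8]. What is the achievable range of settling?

Substituting into the settling equation gives settling = 8*bias - 13.
Linear in bias, so extremes are at the endpoints: bias = -3 gives settling = -37; bias = 8 gives settling = 51.

-37 to 51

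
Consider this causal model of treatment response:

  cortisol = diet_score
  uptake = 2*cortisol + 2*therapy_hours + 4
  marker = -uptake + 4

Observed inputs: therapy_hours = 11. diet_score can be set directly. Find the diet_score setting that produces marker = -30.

Substituting into the uptake equation gives uptake = 2*diet_score + 26.
This gives marker = -2*diet_score - 22.
Solve -2*diet_score - 22 = -30: diet_score = (-30 + 22) / -2 = 4.

diet_score = 4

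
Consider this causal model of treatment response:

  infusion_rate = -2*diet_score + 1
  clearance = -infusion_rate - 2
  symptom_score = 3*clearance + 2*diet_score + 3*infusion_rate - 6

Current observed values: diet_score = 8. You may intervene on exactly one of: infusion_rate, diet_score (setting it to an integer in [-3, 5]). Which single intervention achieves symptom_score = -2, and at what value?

Intervening on infusion_rate: the paths from infusion_rate to symptom_score cancel (net effect zero), leaving symptom_score = 4; -2 is unreachable this way.
Intervening on diet_score: with other inputs at their observed values, symptom_score = 2*diet_score - 12. Solving for -2 gives diet_score = 5, within [-3, 5].

set diet_score = 5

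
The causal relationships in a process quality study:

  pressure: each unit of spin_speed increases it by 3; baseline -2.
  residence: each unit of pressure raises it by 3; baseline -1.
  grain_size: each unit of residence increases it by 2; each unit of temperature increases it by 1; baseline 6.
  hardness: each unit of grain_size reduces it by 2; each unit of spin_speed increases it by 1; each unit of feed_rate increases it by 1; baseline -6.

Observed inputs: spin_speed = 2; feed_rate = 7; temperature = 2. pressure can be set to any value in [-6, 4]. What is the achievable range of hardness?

-57 to 63

Intervening on pressure fixes its value directly, overriding its dependence on spin_speed.
Substituting into the grain_size equation gives grain_size = 6*pressure + 6.
Substituting into the hardness equation gives hardness = -12*pressure - 9.
Linear in pressure, so extremes are at the endpoints: pressure = -6 gives hardness = 63; pressure = 4 gives hardness = -57.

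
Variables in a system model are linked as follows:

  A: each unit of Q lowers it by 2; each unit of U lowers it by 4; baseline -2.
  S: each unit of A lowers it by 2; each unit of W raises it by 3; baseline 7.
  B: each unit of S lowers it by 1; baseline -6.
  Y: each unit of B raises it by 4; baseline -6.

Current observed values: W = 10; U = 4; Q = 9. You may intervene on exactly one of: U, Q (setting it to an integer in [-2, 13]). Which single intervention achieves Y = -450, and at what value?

Intervening on U: Y = -32*U - 338. Reaching -450 requires U = 7/2, not an integer.
Intervening on Q: with other inputs at their observed values, Y = -16*Q - 322. Solving for -450 gives Q = 8, within [-2, 13].

set Q = 8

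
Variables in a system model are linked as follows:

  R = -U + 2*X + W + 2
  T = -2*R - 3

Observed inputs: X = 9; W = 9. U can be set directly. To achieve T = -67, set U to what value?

U = -3

Substituting into the R equation gives R = -U + 29.
So T = 2*U - 61.
Solve 2*U - 61 = -67: U = (-67 + 61) / 2 = -3.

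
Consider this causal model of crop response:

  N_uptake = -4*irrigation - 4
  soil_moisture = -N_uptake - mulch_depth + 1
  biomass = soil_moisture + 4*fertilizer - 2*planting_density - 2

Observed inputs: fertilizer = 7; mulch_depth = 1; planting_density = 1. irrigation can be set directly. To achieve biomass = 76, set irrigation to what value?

irrigation = 12

Substituting into the soil_moisture equation gives soil_moisture = 4*irrigation + 4.
Substituting into the biomass equation gives biomass = 4*irrigation + 28.
Solve 4*irrigation + 28 = 76: irrigation = (76 - 28) / 4 = 12.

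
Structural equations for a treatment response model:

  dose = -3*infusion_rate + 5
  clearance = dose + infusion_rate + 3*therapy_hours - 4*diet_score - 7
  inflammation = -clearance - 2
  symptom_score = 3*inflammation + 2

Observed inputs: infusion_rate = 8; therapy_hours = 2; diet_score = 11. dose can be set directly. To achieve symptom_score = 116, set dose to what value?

dose = -3

Intervening on dose fixes its value directly, overriding its dependence on infusion_rate.
Substituting into the clearance equation gives clearance = dose - 37.
Substituting into the inflammation equation gives inflammation = -dose + 35.
So symptom_score = -3*dose + 107.
Solve -3*dose + 107 = 116: dose = (116 - 107) / -3 = -3.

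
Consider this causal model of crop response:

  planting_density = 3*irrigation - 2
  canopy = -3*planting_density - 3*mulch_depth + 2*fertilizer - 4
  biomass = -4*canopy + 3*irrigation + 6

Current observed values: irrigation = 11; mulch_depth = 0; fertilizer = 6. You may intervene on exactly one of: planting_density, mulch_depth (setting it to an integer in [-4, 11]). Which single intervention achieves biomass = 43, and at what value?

set planting_density = 3

Intervening on planting_density: with other inputs at their observed values, biomass = 12*planting_density + 7. Solving for 43 gives planting_density = 3, within [-4, 11].
Intervening on mulch_depth: biomass = 12*mulch_depth + 379. Reaching 43 requires mulch_depth = -28, outside [-4, 11].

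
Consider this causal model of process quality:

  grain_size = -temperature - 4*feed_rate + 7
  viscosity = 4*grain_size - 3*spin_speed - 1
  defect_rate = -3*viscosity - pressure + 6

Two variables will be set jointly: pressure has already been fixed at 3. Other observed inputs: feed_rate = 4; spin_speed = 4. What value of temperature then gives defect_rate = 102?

With pressure held at 3:
Substituting into the grain_size equation gives grain_size = -temperature - 9.
Substituting into the viscosity equation gives viscosity = -4*temperature - 49.
Substituting into the defect_rate equation gives defect_rate = 12*temperature + 150.
Solve 12*temperature + 150 = 102: temperature = (102 - 150) / 12 = -4.

temperature = -4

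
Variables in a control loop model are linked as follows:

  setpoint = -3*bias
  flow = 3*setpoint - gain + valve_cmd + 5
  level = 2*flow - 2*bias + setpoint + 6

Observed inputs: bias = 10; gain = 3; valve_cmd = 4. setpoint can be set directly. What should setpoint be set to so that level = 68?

Intervening on setpoint fixes its value directly, overriding its dependence on bias.
Substituting into the flow equation gives flow = 3*setpoint + 6.
Substituting into the level equation gives level = 7*setpoint - 2.
Solve 7*setpoint - 2 = 68: setpoint = (68 + 2) / 7 = 10.

setpoint = 10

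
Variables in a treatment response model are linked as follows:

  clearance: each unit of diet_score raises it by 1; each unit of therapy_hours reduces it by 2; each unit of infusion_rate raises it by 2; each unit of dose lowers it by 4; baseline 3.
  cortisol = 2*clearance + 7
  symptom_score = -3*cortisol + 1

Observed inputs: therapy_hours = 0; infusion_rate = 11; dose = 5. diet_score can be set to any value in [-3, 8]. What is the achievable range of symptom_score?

-98 to -32

Substituting into the clearance equation gives clearance = diet_score + 5.
This gives cortisol = 2*diet_score + 17.
Substituting into the symptom_score equation gives symptom_score = -6*diet_score - 50.
Linear in diet_score, so extremes are at the endpoints: diet_score = -3 gives symptom_score = -32; diet_score = 8 gives symptom_score = -98.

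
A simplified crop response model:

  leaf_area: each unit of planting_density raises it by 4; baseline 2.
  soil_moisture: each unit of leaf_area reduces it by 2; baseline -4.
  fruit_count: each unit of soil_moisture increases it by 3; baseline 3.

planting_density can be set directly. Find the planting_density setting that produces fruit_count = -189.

planting_density = 7

Substituting into the soil_moisture equation gives soil_moisture = -8*planting_density - 8.
fruit_count becomes -24*planting_density - 21.
Solve -24*planting_density - 21 = -189: planting_density = (-189 + 21) / -24 = 7.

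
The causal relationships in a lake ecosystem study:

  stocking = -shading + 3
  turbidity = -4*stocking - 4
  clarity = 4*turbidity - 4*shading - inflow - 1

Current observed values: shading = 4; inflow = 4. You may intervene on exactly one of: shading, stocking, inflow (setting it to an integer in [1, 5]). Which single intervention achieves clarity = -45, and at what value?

Intervening on shading: with other inputs at their observed values, clarity = 12*shading - 69. Solving for -45 gives shading = 2, within [1, 5].
Intervening on stocking: clarity = -16*stocking - 37. Reaching -45 requires stocking = 1/2, not an integer.
Intervening on inflow: clarity = -inflow - 17. Reaching -45 requires inflow = 28, outside [1, 5].

set shading = 2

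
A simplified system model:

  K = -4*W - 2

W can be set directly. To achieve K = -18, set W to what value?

W = 4

Solve -4*W - 2 = -18: W = (-18 + 2) / -4 = 4.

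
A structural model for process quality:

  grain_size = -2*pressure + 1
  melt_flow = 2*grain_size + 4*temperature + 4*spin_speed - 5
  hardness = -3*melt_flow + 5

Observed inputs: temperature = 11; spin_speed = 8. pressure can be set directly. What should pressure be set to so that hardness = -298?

Substituting into the melt_flow equation gives melt_flow = -4*pressure + 73.
Substituting into the hardness equation gives hardness = 12*pressure - 214.
Solve 12*pressure - 214 = -298: pressure = (-298 + 214) / 12 = -7.

pressure = -7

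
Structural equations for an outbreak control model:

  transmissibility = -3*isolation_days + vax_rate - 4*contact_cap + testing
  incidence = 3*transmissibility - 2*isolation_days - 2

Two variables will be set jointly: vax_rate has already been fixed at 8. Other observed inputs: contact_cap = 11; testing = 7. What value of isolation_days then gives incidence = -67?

isolation_days = -2

With vax_rate held at 8:
Substituting into the transmissibility equation gives transmissibility = -3*isolation_days - 29.
incidence becomes -11*isolation_days - 89.
Solve -11*isolation_days - 89 = -67: isolation_days = (-67 + 89) / -11 = -2.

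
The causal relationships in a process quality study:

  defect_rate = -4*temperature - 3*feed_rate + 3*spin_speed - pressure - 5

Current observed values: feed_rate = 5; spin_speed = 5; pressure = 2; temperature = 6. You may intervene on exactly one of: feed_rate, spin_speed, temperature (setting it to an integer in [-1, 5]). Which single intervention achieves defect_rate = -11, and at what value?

set temperature = 1

Intervening on feed_rate: defect_rate = -3*feed_rate - 16. Reaching -11 requires feed_rate = -5/3, not an integer.
Intervening on spin_speed: defect_rate = 3*spin_speed - 46. Reaching -11 requires spin_speed = 35/3, not an integer.
Intervening on temperature: with other inputs at their observed values, defect_rate = -4*temperature - 7. Solving for -11 gives temperature = 1, within [-1, 5].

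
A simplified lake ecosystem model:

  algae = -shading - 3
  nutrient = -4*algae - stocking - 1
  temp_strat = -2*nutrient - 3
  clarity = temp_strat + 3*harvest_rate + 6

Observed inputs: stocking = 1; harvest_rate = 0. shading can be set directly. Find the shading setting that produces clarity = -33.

shading = 2

Substituting into the nutrient equation gives nutrient = 4*shading + 10.
This gives temp_strat = -8*shading - 23.
Substituting into the clarity equation gives clarity = -8*shading - 17.
Solve -8*shading - 17 = -33: shading = (-33 + 17) / -8 = 2.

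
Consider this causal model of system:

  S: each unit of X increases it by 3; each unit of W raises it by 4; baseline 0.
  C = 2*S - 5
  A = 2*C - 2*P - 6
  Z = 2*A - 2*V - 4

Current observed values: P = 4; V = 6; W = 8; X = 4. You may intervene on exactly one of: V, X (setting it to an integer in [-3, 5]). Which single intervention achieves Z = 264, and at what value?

set X = 3

Intervening on V: Z = -2*V + 300. Reaching 264 requires V = 18, outside [-3, 5].
Intervening on X: with other inputs at their observed values, Z = 24*X + 192. Solving for 264 gives X = 3, within [-3, 5].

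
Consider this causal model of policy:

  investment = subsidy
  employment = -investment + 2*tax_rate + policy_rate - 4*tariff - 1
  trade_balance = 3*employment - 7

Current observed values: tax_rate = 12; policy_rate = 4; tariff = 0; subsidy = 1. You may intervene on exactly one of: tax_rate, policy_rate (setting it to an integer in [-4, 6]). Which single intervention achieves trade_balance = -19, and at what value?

Intervening on tax_rate: with other inputs at their observed values, trade_balance = 6*tax_rate - 1. Solving for -19 gives tax_rate = -3, within [-4, 6].
Intervening on policy_rate: trade_balance = 3*policy_rate + 59. Reaching -19 requires policy_rate = -26, outside [-4, 6].

set tax_rate = -3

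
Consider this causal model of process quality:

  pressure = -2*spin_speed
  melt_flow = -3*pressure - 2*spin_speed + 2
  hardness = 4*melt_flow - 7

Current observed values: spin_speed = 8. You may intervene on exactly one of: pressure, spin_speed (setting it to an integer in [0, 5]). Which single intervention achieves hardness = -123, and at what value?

set pressure = 5

Intervening on pressure: with other inputs at their observed values, hardness = -12*pressure - 63. Solving for -123 gives pressure = 5, within [0, 5].
Intervening on spin_speed: hardness = 16*spin_speed + 1. Reaching -123 requires spin_speed = -31/4, not an integer.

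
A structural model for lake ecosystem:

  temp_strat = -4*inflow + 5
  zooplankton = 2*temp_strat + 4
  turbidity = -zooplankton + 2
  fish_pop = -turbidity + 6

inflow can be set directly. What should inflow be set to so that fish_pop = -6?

inflow = 3

Substituting into the zooplankton equation gives zooplankton = -8*inflow + 14.
turbidity becomes 8*inflow - 12.
So fish_pop = -8*inflow + 18.
Solve -8*inflow + 18 = -6: inflow = (-6 - 18) / -8 = 3.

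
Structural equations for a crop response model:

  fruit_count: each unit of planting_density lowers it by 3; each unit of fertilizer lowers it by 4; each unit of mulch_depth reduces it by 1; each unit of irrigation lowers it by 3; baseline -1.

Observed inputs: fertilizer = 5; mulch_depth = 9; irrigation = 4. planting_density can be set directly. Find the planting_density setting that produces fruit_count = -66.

Substituting into the fruit_count equation gives fruit_count = -3*planting_density - 42.
Solve -3*planting_density - 42 = -66: planting_density = (-66 + 42) / -3 = 8.

planting_density = 8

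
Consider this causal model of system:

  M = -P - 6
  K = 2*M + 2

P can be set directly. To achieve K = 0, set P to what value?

P = -5

Substituting into the K equation gives K = -2*P - 10.
Solve -2*P - 10 = 0: P = (0 + 10) / -2 = -5.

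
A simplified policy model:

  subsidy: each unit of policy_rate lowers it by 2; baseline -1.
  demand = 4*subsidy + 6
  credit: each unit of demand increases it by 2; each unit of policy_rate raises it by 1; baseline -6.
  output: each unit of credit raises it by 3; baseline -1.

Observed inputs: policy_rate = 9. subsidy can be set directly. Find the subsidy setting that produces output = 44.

subsidy = 0

Intervening on subsidy fixes its value directly, overriding its dependence on policy_rate.
Substituting into the credit equation gives credit = 8*subsidy + 15.
So output = 24*subsidy + 44.
Solve 24*subsidy + 44 = 44: subsidy = (44 - 44) / 24 = 0.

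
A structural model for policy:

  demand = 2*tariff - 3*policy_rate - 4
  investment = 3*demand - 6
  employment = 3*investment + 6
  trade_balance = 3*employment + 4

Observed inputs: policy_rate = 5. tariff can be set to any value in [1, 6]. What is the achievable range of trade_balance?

Substituting into the demand equation gives demand = 2*tariff - 19.
So investment = 6*tariff - 63.
So employment = 18*tariff - 183.
Substituting into the trade_balance equation gives trade_balance = 54*tariff - 545.
Linear in tariff, so extremes are at the endpoints: tariff = 1 gives trade_balance = -491; tariff = 6 gives trade_balance = -221.

-491 to -221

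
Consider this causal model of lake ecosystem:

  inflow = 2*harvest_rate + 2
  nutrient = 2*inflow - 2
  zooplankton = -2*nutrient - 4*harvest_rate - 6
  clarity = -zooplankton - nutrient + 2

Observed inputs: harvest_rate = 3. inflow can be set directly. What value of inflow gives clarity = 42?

inflow = 12

Intervening on inflow fixes its value directly, overriding its dependence on harvest_rate.
Substituting into the zooplankton equation gives zooplankton = -4*inflow - 14.
So clarity = 2*inflow + 18.
Solve 2*inflow + 18 = 42: inflow = (42 - 18) / 2 = 12.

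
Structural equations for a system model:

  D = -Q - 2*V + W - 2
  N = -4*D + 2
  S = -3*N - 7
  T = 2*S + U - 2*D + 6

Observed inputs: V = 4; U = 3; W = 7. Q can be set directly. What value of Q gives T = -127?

Substituting into the D equation gives D = -Q - 3.
Substituting into the N equation gives N = 4*Q + 14.
Substituting into the S equation gives S = -12*Q - 49.
This gives T = -22*Q - 83.
Solve -22*Q - 83 = -127: Q = (-127 + 83) / -22 = 2.

Q = 2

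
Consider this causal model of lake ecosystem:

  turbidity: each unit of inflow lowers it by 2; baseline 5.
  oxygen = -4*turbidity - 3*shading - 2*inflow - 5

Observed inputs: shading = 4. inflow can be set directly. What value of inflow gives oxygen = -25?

inflow = 2

Substituting into the oxygen equation gives oxygen = 6*inflow - 37.
Solve 6*inflow - 37 = -25: inflow = (-25 + 37) / 6 = 2.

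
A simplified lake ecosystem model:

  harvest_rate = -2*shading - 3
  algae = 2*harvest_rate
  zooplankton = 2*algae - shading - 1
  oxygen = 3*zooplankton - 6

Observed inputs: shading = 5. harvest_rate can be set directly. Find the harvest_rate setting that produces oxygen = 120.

Intervening on harvest_rate fixes its value directly, overriding its dependence on shading.
Substituting into the zooplankton equation gives zooplankton = 4*harvest_rate - 6.
Substituting into the oxygen equation gives oxygen = 12*harvest_rate - 24.
Solve 12*harvest_rate - 24 = 120: harvest_rate = (120 + 24) / 12 = 12.

harvest_rate = 12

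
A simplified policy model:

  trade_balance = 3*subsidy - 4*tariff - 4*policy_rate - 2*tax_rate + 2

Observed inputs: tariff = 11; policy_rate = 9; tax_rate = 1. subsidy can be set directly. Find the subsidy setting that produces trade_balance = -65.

subsidy = 5

Substituting into the trade_balance equation gives trade_balance = 3*subsidy - 80.
Solve 3*subsidy - 80 = -65: subsidy = (-65 + 80) / 3 = 5.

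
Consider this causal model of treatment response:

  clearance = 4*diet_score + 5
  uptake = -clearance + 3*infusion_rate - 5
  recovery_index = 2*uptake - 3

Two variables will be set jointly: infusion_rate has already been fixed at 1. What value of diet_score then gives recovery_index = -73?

With infusion_rate held at 1:
Substituting into the uptake equation gives uptake = -4*diet_score - 7.
Substituting into the recovery_index equation gives recovery_index = -8*diet_score - 17.
Solve -8*diet_score - 17 = -73: diet_score = (-73 + 17) / -8 = 7.

diet_score = 7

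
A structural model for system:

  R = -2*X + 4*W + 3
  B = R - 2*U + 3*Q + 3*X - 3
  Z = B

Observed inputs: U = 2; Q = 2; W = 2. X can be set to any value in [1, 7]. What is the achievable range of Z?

11 to 17

Substituting into the R equation gives R = -2*X + 11.
This gives B = X + 10.
Substituting into the Z equation gives Z = X + 10.
Linear in X, so extremes are at the endpoints: X = 1 gives Z = 11; X = 7 gives Z = 17.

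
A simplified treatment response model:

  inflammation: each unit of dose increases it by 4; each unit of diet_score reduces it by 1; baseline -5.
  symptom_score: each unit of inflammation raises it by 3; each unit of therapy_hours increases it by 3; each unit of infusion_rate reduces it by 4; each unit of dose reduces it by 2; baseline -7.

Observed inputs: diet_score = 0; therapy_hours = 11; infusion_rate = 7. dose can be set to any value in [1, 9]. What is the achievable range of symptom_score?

Substituting into the inflammation equation gives inflammation = 4*dose - 5.
This gives symptom_score = 10*dose - 17.
Linear in dose, so extremes are at the endpoints: dose = 1 gives symptom_score = -7; dose = 9 gives symptom_score = 73.

-7 to 73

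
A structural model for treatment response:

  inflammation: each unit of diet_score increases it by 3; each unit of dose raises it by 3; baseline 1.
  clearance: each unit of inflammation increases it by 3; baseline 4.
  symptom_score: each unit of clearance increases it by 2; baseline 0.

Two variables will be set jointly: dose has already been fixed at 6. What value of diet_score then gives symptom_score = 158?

With dose held at 6:
Substituting into the inflammation equation gives inflammation = 3*diet_score + 19.
So clearance = 9*diet_score + 61.
symptom_score becomes 18*diet_score + 122.
Solve 18*diet_score + 122 = 158: diet_score = (158 - 122) / 18 = 2.

diet_score = 2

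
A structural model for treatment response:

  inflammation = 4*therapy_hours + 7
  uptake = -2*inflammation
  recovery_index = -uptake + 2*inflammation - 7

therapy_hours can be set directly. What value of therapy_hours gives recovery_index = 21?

Substituting into the uptake equation gives uptake = -8*therapy_hours - 14.
Substituting into the recovery_index equation gives recovery_index = 16*therapy_hours + 21.
Solve 16*therapy_hours + 21 = 21: therapy_hours = (21 - 21) / 16 = 0.

therapy_hours = 0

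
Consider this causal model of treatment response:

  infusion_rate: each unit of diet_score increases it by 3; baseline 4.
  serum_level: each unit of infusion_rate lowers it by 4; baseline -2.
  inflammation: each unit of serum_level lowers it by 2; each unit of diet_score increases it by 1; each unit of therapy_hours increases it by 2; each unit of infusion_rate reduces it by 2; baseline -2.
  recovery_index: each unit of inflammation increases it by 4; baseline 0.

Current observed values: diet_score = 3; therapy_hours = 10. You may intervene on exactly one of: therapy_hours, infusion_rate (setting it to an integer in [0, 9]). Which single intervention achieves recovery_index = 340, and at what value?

set therapy_hours = 1

Intervening on therapy_hours: with other inputs at their observed values, recovery_index = 8*therapy_hours + 332. Solving for 340 gives therapy_hours = 1, within [0, 9].
Intervening on infusion_rate: recovery_index = 24*infusion_rate + 100. Reaching 340 requires infusion_rate = 10, outside [0, 9].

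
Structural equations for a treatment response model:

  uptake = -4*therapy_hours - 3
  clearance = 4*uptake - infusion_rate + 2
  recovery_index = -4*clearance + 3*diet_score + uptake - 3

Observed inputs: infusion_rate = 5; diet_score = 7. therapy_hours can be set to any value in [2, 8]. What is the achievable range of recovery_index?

Substituting into the clearance equation gives clearance = -16*therapy_hours - 15.
So recovery_index = 60*therapy_hours + 75.
Linear in therapy_hours, so extremes are at the endpoints: therapy_hours = 2 gives recovery_index = 195; therapy_hours = 8 gives recovery_index = 555.

195 to 555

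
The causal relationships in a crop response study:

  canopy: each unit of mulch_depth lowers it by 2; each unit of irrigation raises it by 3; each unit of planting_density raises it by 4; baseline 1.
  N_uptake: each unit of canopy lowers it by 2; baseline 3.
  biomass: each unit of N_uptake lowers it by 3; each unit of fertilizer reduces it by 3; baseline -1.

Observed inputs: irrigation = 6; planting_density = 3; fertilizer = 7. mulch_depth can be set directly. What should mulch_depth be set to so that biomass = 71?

mulch_depth = 7

Substituting into the canopy equation gives canopy = -2*mulch_depth + 31.
This gives N_uptake = 4*mulch_depth - 59.
This gives biomass = -12*mulch_depth + 155.
Solve -12*mulch_depth + 155 = 71: mulch_depth = (71 - 155) / -12 = 7.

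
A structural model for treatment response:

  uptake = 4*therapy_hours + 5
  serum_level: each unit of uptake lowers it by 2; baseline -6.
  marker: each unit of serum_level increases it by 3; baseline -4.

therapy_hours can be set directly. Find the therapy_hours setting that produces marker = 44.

therapy_hours = -4

Substituting into the serum_level equation gives serum_level = -8*therapy_hours - 16.
This gives marker = -24*therapy_hours - 52.
Solve -24*therapy_hours - 52 = 44: therapy_hours = (44 + 52) / -24 = -4.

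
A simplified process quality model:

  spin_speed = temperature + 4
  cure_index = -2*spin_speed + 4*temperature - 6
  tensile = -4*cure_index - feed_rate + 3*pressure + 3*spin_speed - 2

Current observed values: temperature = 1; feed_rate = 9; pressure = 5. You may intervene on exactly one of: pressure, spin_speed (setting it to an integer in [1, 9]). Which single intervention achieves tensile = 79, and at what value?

set pressure = 9

Intervening on pressure: with other inputs at their observed values, tensile = 3*pressure + 52. Solving for 79 gives pressure = 9, within [1, 9].
Intervening on spin_speed: tensile = 11*spin_speed + 12. Reaching 79 requires spin_speed = 67/11, not an integer.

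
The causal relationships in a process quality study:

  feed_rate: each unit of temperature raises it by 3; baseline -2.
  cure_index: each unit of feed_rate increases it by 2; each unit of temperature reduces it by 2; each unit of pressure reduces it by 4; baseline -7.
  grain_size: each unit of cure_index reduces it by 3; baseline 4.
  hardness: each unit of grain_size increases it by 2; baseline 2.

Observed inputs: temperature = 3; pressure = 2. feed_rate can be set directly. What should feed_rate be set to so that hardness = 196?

Intervening on feed_rate fixes its value directly, overriding its dependence on temperature.
Substituting into the cure_index equation gives cure_index = 2*feed_rate - 21.
Substituting into the grain_size equation gives grain_size = -6*feed_rate + 67.
hardness becomes -12*feed_rate + 136.
Solve -12*feed_rate + 136 = 196: feed_rate = (196 - 136) / -12 = -5.

feed_rate = -5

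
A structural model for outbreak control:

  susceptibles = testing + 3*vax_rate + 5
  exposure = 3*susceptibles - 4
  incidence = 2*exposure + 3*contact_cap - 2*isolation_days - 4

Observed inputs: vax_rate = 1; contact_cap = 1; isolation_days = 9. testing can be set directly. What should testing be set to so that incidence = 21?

Substituting into the susceptibles equation gives susceptibles = testing + 8.
Substituting into the exposure equation gives exposure = 3*testing + 20.
Substituting into the incidence equation gives incidence = 6*testing + 21.
Solve 6*testing + 21 = 21: testing = (21 - 21) / 6 = 0.

testing = 0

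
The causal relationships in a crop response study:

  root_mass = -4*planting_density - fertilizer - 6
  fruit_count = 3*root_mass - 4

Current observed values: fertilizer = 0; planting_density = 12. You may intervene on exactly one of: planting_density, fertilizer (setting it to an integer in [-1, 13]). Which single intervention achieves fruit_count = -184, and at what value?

set fertilizer = 6

Intervening on planting_density: fruit_count = -12*planting_density - 22. Reaching -184 requires planting_density = 27/2, not an integer.
Intervening on fertilizer: with other inputs at their observed values, fruit_count = -3*fertilizer - 166. Solving for -184 gives fertilizer = 6, within [-1, 13].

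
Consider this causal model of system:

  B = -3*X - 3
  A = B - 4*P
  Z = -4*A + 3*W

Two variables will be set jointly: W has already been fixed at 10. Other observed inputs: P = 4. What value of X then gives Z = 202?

X = 8

With W held at 10:
Substituting into the A equation gives A = -3*X - 19.
Substituting into the Z equation gives Z = 12*X + 106.
Solve 12*X + 106 = 202: X = (202 - 106) / 12 = 8.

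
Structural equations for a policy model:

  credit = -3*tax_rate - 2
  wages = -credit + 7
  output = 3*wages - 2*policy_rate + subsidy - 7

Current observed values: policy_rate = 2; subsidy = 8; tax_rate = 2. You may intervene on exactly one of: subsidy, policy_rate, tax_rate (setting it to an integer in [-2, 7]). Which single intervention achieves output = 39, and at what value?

set subsidy = 5

Intervening on subsidy: with other inputs at their observed values, output = subsidy + 34. Solving for 39 gives subsidy = 5, within [-2, 7].
Intervening on policy_rate: output = -2*policy_rate + 46. Reaching 39 requires policy_rate = 7/2, not an integer.
Intervening on tax_rate: output = 9*tax_rate + 24. Reaching 39 requires tax_rate = 5/3, not an integer.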